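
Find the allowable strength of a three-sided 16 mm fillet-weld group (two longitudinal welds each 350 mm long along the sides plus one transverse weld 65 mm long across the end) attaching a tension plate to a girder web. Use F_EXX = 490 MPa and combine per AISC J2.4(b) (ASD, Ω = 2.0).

R_n/Ω ≈ 1270 kN

t_e = 0.707 × 16 = 11.31 mm.
R_nwl = 0.6 × 490 × 11.31 × 700 × 10⁻³ = 2328 kN (longitudinal, 2 welds).
R_nwt = 0.6 × 490 × 11.31 × 65 × 10⁻³ = 216.2 kN (transverse, base value).
(i) R_nwl + R_nwt = 2544 kN; (ii) 0.85 R_nwl + 1.5 R_nwt = 2303 kN.
R_n = max = 2544 kN [governs: (i)]; R_n/Ω = 1272 kN.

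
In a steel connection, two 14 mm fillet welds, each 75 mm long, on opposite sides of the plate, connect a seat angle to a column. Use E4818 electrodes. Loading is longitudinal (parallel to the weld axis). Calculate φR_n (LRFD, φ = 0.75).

φR_n ≈ 321 kN

E48XX → F_EXX = 480 MPa.
Effective throat t_e = 0.707 × 14 = 9.898 mm.
Total length L = 150 mm; A_we = 9.898 × 150 = 1485 mm².
F_nw = 0.6 F_EXX = 0.6 × 480 = 288 MPa.
φR_n = 0.75 × 288 × 1485 × 10⁻³ = 320.7 kN.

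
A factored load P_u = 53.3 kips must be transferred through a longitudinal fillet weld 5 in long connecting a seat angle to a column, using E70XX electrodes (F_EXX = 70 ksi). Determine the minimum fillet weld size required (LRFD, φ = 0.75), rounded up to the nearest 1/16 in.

Total weld length L = 5 in.
Required throat t_e = P_u / (φ × 0.6 F_EXX × L) = 53.3 / (0.75 × 0.6 × 70 × 5) = 0.3384 in.
Required leg w = t_e / 0.707 = 0.4787 in → use 1/2 in.

w = 1/2 in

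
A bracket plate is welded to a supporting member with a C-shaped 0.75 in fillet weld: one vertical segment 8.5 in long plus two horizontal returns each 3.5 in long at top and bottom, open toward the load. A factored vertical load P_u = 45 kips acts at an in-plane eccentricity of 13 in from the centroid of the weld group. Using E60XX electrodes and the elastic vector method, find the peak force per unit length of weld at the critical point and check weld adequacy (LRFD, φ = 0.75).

f_max ≈ 16.7 kip/in; NOT adequate

E60XX → F_EXX = 60 ksi.
Total weld length L_w = 15.5 in. Treat welds as unit-width lines.
Centroid: x̄ = 2×3.5×1.75 / 15.5 = 0.7903 in from the vertical weld.
Polar moment about centroid: J = I_x + I_y = [8.5³/12 + 2×3.5×4.25²] + [8.5×0.7903² + 2(3.5³/12 + 3.5×0.9597²)] = 196.5 in³.
Direct shear f_v = P/L_w = 45 / 15.5 = 2.903 kip/in (vertical).
Torsion M = P·e = 45 × 13 = 585 kip·in.
Critical point at (x, y) = (2.71, 4.25) from centroid. f_tx = M·y/J = 12.65 kip/in; f_ty = M·x/J = 8.066 kip/in.
Resultant f_max = √[f_tx² + (f_v + f_ty)²] = √[12.65² + (2.903 + 8.066)²] = 16.74 kip/in.
Capacity per unit length: φr_n = 0.75 × 0.6 × 60 × (0.707 × 0.75) = 14.32 kip/in.
16.74 > 14.32 → NOT adequate.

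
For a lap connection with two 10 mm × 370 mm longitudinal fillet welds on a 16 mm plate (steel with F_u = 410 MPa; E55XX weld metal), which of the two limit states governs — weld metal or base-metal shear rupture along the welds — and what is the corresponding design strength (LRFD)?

E55XX → F_EXX = 550 MPa.
t_e = 0.707 × 10 = 7.07 mm; L = 740 mm.
Weld metal: φR_n = 0.75 × 0.6 × 550 × 7.07 × 740 × 10⁻³ = 1295 kN.
Base metal (shear rupture): φR_n = 0.75 × 0.6 × 410 × 16 × 740 × 10⁻³ = 2184 kN.
Governing: weld metal.

φR_n ≈ 1290 kN (weld metal governs)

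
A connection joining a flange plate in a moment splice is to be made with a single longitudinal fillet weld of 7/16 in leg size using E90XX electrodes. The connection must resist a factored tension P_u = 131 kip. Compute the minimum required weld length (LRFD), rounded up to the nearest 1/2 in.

L = 10.5 in

E90XX → F_EXX = 90 ksi.
Throat t_e = 0.707 × 0.4375 = 0.3093 in.
φr_n = 0.75 × 0.6 × 90 × 0.3093 = 12.53 kip/in.
L_req = P_u / φr_n = 131 / 12.53 = 10.46 in total.
Round up → use L = 10.5 in.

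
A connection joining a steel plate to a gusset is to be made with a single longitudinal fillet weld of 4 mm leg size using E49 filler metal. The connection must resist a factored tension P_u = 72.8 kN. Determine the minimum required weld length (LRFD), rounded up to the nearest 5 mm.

L = 120 mm

E49XX → F_EXX = 490 MPa.
Throat t_e = 0.707 × 4 = 2.828 mm.
φr_n = 0.75 × 0.6 × 490 × 2.828 × 10⁻³ = 0.6236 kN/mm.
L_req = P_u / φr_n = 72.8 / 0.6236 = 116.7 mm total.
Round up → use L = 120 mm.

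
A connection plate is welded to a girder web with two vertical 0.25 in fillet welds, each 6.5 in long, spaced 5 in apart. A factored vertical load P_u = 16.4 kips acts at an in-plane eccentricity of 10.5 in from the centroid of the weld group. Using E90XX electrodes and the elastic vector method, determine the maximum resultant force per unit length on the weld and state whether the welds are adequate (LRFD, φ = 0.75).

f_max ≈ 6.41 kip/in; adequate

E90XX → F_EXX = 90 ksi.
Total weld length L_w = 13 in. Treat welds as unit-width lines.
Polar moment about centroid: J = 2[d³/12 + d(b/2)²] = 2[6.5³/12 + 6.5×2.5²] = 127 in³.
Direct shear f_v = P/L_w = 16.4 / 13 = 1.262 kip/in (vertical).
Torsion M = P·e = 16.4 × 10.5 = 172.2 kip·in.
Critical point at (x, y) = (2.5, 3.25) from centroid. f_tx = M·y/J = 4.406 kip/in; f_ty = M·x/J = 3.389 kip/in.
Resultant f_max = √[f_tx² + (f_v + f_ty)²] = √[4.406² + (1.262 + 3.389)²] = 6.406 kip/in.
Capacity per unit length: φr_n = 0.75 × 0.6 × 90 × (0.707 × 0.25) = 7.158 kip/in.
6.406 ≤ 7.158 → adequate.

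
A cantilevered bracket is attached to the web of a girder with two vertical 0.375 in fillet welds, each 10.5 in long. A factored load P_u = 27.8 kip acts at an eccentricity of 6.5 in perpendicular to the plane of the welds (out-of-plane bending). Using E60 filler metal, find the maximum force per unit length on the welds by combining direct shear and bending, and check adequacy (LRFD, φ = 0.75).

f_max ≈ 5.09 kip/in; adequate

E60XX → F_EXX = 60 ksi.
L_w = 2 × 10.5 = 21 in; section modulus (unit throat) S = 2 × L²/6 = 36.75 in².
Direct shear f_v = P/L_w = 27.8/21 = 1.324 kip/in.
Moment M = P × e = 27.8 × 6.5 = 180.7 kip·in; bending f_b = M/S = 4.917 kip/in.
f_max = √(f_v² + f_b²) = √(1.324² + 4.917²) = 5.092 kip/in.
φr_n = 0.75 × 0.6 × 60 × (0.707 × 0.375) = 7.158 kip/in → adequate.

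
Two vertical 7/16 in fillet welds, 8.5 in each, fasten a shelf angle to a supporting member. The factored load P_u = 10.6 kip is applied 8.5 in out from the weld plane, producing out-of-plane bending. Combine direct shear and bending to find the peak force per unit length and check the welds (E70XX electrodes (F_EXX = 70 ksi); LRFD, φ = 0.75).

f_max ≈ 3.79 kip/in; adequate

L_w = 2 × 8.5 = 17 in; section modulus (unit throat) S = 2 × L²/6 = 24.08 in².
Direct shear f_v = P/L_w = 10.6/17 = 0.6235 kip/in.
Moment M = P × e = 10.6 × 8.5 = 90.1 kip·in; bending f_b = M/S = 3.741 kip/in.
f_max = √(f_v² + f_b²) = √(0.6235² + 3.741²) = 3.793 kip/in.
φr_n = 0.75 × 0.6 × 70 × (0.707 × 0.4375) = 9.743 kip/in → adequate.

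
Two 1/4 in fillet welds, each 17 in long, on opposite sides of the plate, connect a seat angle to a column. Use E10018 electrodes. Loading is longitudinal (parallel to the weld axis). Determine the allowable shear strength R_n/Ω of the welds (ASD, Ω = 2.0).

R_n/Ω ≈ 180 kips

E100XX → F_EXX = 100 ksi.
Effective throat t_e = 0.707 × 0.25 = 0.1767 in.
Total length L = 34 in; A_we = 0.1767 × 34 = 6.01 in².
F_nw = 0.6 F_EXX = 0.6 × 100 = 60 ksi.
R_n = 60 × 6.01 = 360.6 kips; R_n/Ω = 360.6/2.0 = 180.3 kips.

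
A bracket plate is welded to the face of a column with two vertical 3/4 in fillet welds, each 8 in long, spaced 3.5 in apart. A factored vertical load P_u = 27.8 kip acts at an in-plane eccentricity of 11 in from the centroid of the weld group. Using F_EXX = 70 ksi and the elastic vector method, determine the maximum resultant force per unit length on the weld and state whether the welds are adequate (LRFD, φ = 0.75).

f_max ≈ 10.8 kip/in; adequate

Total weld length L_w = 16 in. Treat welds as unit-width lines.
Polar moment about centroid: J = 2[d³/12 + d(b/2)²] = 2[8³/12 + 8×1.75²] = 134.3 in³.
Direct shear f_v = P/L_w = 27.8 / 16 = 1.738 kip/in (vertical).
Torsion M = P·e = 27.8 × 11 = 305.8 kip·in.
Critical point at (x, y) = (1.75, 4) from centroid. f_tx = M·y/J = 9.106 kip/in; f_ty = M·x/J = 3.984 kip/in.
Resultant f_max = √[f_tx² + (f_v + f_ty)²] = √[9.106² + (1.738 + 3.984)²] = 10.75 kip/in.
Capacity per unit length: φr_n = 0.75 × 0.6 × 70 × (0.707 × 0.75) = 16.7 kip/in.
10.75 ≤ 16.7 → adequate.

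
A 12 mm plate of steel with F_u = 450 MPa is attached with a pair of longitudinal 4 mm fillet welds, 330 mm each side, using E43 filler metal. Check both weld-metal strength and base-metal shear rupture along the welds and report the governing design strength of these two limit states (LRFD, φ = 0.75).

φR_n ≈ 361 kN (weld metal governs)

E43XX → F_EXX = 430 MPa.
t_e = 0.707 × 4 = 2.828 mm; L = 660 mm.
Weld metal: φR_n = 0.75 × 0.6 × 430 × 2.828 × 660 × 10⁻³ = 361.2 kN.
Base metal (shear rupture): φR_n = 0.75 × 0.6 × 450 × 12 × 660 × 10⁻³ = 1604 kN.
Governing: weld metal.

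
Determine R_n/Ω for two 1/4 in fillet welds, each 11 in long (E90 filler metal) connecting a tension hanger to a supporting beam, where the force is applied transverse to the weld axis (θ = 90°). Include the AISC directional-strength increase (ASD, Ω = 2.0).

R_n/Ω ≈ 157 kips

E90XX → F_EXX = 90 ksi.
t_e = 0.707 × 0.25 = 0.1767 in; A_we = 0.1767 × 22 = 3.888 in².
Directional factor: 1.0 + 0.5 sin^1.5(90°) = 1.5.
F_nw = 0.6 × 90 × 1.5 = 81 ksi.
R_n/Ω = (81 × 3.888) / 2.0 = 157.5 kips.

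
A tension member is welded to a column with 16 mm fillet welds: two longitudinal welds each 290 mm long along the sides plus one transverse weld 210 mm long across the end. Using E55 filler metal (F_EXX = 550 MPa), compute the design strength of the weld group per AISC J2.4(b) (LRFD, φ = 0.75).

φR_n ≈ 2260 kN

t_e = 0.707 × 16 = 11.31 mm.
R_nwl = 0.6 × 550 × 11.31 × 580 × 10⁻³ = 2165 kN (longitudinal, 2 welds).
R_nwt = 0.6 × 550 × 11.31 × 210 × 10⁻³ = 783.9 kN (transverse, base value).
(i) R_nwl + R_nwt = 2949 kN; (ii) 0.85 R_nwl + 1.5 R_nwt = 3016 kN.
R_n = max = 3016 kN [governs: (ii)]; φR_n = 2262 kN.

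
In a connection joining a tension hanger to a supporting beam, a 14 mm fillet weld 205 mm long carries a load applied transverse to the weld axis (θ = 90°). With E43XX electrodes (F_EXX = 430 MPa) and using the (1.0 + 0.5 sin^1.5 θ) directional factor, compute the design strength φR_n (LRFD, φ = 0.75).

t_e = 0.707 × 14 = 9.898 mm; A_we = 9.898 × 205 = 2029 mm².
Directional factor: 1.0 + 0.5 sin^1.5(90°) = 1.5.
F_nw = 0.6 × 430 × 1.5 = 387 MPa.
φR_n = 0.75 × 387 × 2029 × 10⁻³ = 588.9 kN.

φR_n ≈ 589 kN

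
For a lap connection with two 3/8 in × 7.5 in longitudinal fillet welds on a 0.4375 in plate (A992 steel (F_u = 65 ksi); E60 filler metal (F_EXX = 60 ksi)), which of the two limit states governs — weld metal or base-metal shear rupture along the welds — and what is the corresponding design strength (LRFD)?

t_e = 0.707 × 0.375 = 0.2651 in; L = 15 in.
Weld metal: φR_n = 0.75 × 0.6 × 60 × 0.2651 × 15 = 107.4 kip.
Base metal (shear rupture): φR_n = 0.75 × 0.6 × 65 × 0.4375 × 15 = 192 kip.
Governing: weld metal.

φR_n ≈ 107 kip (weld metal governs)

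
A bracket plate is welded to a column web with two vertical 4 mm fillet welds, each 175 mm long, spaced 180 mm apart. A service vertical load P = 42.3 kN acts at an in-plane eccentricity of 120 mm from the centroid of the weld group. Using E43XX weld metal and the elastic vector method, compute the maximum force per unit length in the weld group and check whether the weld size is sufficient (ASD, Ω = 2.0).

f_max ≈ 271 N/mm; adequate

E43XX → F_EXX = 430 MPa.
Total weld length L_w = 350 mm. Treat welds as unit-width lines.
Polar moment about centroid: J = 2[d³/12 + d(b/2)²] = 2[175³/12 + 175×90²] = 3728000 mm³.
Direct shear f_v = P/L_w = 42.3×10³ / 350 = 120.9 N/mm (vertical).
Torsion M = P·e = 42.3×10³ × 120 = 5076000 N·mm.
Critical point at (x, y) = (90, 87.5) from centroid. f_tx = M·y/J = 119.1 N/mm; f_ty = M·x/J = 122.5 N/mm.
Resultant f_max = √[f_tx² + (f_v + f_ty)²] = √[119.1² + (120.9 + 122.5)²] = 271 N/mm.
Capacity per unit length: r_n/Ω = (1/2.0) × 0.6 × 430 × (0.707 × 4) = 364.8 N/mm.
271 ≤ 364.8 → adequate.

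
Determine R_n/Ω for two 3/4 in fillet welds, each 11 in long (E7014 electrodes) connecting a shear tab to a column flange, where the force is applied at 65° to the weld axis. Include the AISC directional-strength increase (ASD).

E70XX → F_EXX = 70 ksi.
t_e = 0.707 × 0.75 = 0.5302 in; A_we = 0.5302 × 22 = 11.67 in².
Directional factor: 1.0 + 0.5 sin^1.5(65°) = 1.431.
F_nw = 0.6 × 70 × 1.431 = 60.12 ksi.
R_n/Ω = (60.12 × 11.67) / 2.0 = 350.7 kip.

R_n/Ω ≈ 351 kip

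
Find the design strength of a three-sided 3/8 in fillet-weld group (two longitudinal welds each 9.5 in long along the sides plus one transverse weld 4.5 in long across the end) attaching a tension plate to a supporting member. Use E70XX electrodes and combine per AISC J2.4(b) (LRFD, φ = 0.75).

φR_n ≈ 196 kip

E70XX → F_EXX = 70 ksi.
t_e = 0.707 × 0.375 = 0.2651 in.
R_nwl = 0.6 × 70 × 0.2651 × 19 = 211.6 kip (longitudinal, 2 welds).
R_nwt = 0.6 × 70 × 0.2651 × 4.5 = 50.11 kip (transverse, base value).
(i) R_nwl + R_nwt = 261.7 kip; (ii) 0.85 R_nwl + 1.5 R_nwt = 255 kip.
R_n = max = 261.7 kip [governs: (i)]; φR_n = 196.3 kip.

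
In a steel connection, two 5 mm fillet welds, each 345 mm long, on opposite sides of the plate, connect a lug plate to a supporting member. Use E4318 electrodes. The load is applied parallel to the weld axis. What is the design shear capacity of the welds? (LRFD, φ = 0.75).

E43XX → F_EXX = 430 MPa.
Effective throat t_e = 0.707 × 5 = 3.535 mm.
Total length L = 690 mm; A_we = 3.535 × 690 = 2439 mm².
F_nw = 0.6 F_EXX = 0.6 × 430 = 258 MPa.
φR_n = 0.75 × 258 × 2439 × 10⁻³ = 472 kN.

φR_n ≈ 472 kN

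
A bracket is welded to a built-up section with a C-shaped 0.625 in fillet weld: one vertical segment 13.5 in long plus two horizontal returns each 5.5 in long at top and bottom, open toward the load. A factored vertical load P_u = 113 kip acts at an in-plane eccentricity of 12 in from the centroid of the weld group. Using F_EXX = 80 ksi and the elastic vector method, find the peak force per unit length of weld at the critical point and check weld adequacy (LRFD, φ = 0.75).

f_max ≈ 16.8 kip/in; NOT adequate

Total weld length L_w = 24.5 in. Treat welds as unit-width lines.
Centroid: x̄ = 2×5.5×2.75 / 24.5 = 1.235 in from the vertical weld.
Polar moment about centroid: J = I_x + I_y = [13.5³/12 + 2×5.5×6.75²] + [13.5×1.235² + 2(5.5³/12 + 5.5×1.515²)] = 779.8 in³.
Direct shear f_v = P/L_w = 113 / 24.5 = 4.612 kip/in (vertical).
Torsion M = P·e = 113 × 12 = 1356 kip·in.
Critical point at (x, y) = (4.265, 6.75) from centroid. f_tx = M·y/J = 11.74 kip/in; f_ty = M·x/J = 7.417 kip/in.
Resultant f_max = √[f_tx² + (f_v + f_ty)²] = √[11.74² + (4.612 + 7.417)²] = 16.81 kip/in.
Capacity per unit length: φr_n = 0.75 × 0.6 × 80 × (0.707 × 0.625) = 15.91 kip/in.
16.81 > 15.91 → NOT adequate.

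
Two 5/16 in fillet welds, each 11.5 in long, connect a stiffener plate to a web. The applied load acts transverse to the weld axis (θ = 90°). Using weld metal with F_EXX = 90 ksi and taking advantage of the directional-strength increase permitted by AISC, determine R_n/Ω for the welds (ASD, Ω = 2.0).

t_e = 0.707 × 0.3125 = 0.2209 in; A_we = 0.2209 × 23 = 5.082 in².
Directional factor: 1.0 + 0.5 sin^1.5(90°) = 1.5.
F_nw = 0.6 × 90 × 1.5 = 81 ksi.
R_n/Ω = (81 × 5.082) / 2.0 = 205.8 kips.

R_n/Ω ≈ 206 kips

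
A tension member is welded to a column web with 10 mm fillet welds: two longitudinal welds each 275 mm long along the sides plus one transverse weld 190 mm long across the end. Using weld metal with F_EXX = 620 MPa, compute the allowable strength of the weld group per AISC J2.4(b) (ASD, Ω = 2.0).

t_e = 0.707 × 10 = 7.07 mm.
R_nwl = 0.6 × 620 × 7.07 × 550 × 10⁻³ = 1447 kN (longitudinal, 2 welds).
R_nwt = 0.6 × 620 × 7.07 × 190 × 10⁻³ = 499.7 kN (transverse, base value).
(i) R_nwl + R_nwt = 1946 kN; (ii) 0.85 R_nwl + 1.5 R_nwt = 1979 kN.
R_n = max = 1979 kN [governs: (ii)]; R_n/Ω = 989.6 kN.

R_n/Ω ≈ 990 kN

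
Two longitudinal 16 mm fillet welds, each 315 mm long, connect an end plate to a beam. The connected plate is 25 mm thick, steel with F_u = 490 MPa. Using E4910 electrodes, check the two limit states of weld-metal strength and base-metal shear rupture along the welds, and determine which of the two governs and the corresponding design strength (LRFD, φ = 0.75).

φR_n ≈ 1570 kN (weld metal governs)

E49XX → F_EXX = 490 MPa.
t_e = 0.707 × 16 = 11.31 mm; L = 630 mm.
Weld metal: φR_n = 0.75 × 0.6 × 490 × 11.31 × 630 × 10⁻³ = 1571 kN.
Base metal (shear rupture): φR_n = 0.75 × 0.6 × 490 × 25 × 630 × 10⁻³ = 3473 kN.
Governing: weld metal.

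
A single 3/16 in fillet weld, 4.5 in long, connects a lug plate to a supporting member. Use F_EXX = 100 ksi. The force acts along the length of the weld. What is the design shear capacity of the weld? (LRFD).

Effective throat t_e = 0.707 × 0.1875 = 0.1326 in.
Total length L = 4.5 in; A_we = 0.1326 × 4.5 = 0.5965 in².
F_nw = 0.6 F_EXX = 0.6 × 100 = 60 ksi.
φR_n = 0.75 × 60 × 0.5965 = 26.84 kips.

φR_n ≈ 26.8 kips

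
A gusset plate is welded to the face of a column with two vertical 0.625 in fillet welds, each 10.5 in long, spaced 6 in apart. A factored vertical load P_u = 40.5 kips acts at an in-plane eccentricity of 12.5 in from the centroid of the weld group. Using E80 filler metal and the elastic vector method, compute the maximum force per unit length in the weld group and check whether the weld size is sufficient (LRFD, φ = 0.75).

f_max ≈ 9.13 kip/in; adequate

E80XX → F_EXX = 80 ksi.
Total weld length L_w = 21 in. Treat welds as unit-width lines.
Polar moment about centroid: J = 2[d³/12 + d(b/2)²] = 2[10.5³/12 + 10.5×3²] = 381.9 in³.
Direct shear f_v = P/L_w = 40.5 / 21 = 1.929 kip/in (vertical).
Torsion M = P·e = 40.5 × 12.5 = 506.25 kip·in.
Critical point at (x, y) = (3, 5.25) from centroid. f_tx = M·y/J = 6.959 kip/in; f_ty = M·x/J = 3.976 kip/in.
Resultant f_max = √[f_tx² + (f_v + f_ty)²] = √[6.959² + (1.929 + 3.976)²] = 9.127 kip/in.
Capacity per unit length: φr_n = 0.75 × 0.6 × 80 × (0.707 × 0.625) = 15.91 kip/in.
9.127 ≤ 15.91 → adequate.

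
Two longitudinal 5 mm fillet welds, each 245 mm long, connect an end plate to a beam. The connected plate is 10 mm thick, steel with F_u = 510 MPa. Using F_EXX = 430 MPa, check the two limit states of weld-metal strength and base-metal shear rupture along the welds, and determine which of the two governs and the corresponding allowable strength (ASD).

R_n/Ω ≈ 223 kN (weld metal governs)

t_e = 0.707 × 5 = 3.535 mm; L = 490 mm.
Weld metal: R_n/Ω = (1/2.0) × 0.6 × 430 × 3.535 × 490 × 10⁻³ = 223.4 kN.
Base metal (shear rupture): R_n/Ω = (1/2.0) × 0.6 × 510 × 10 × 490 × 10⁻³ = 749.7 kN.
Governing: weld metal.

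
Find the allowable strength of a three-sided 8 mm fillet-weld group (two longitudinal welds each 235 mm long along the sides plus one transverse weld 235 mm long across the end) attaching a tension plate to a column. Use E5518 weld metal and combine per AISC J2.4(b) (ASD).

R_n/Ω ≈ 702 kN

E55XX → F_EXX = 550 MPa.
t_e = 0.707 × 8 = 5.656 mm.
R_nwl = 0.6 × 550 × 5.656 × 470 × 10⁻³ = 877.2 kN (longitudinal, 2 welds).
R_nwt = 0.6 × 550 × 5.656 × 235 × 10⁻³ = 438.6 kN (transverse, base value).
(i) R_nwl + R_nwt = 1316 kN; (ii) 0.85 R_nwl + 1.5 R_nwt = 1404 kN.
R_n = max = 1404 kN [governs: (ii)]; R_n/Ω = 701.8 kN.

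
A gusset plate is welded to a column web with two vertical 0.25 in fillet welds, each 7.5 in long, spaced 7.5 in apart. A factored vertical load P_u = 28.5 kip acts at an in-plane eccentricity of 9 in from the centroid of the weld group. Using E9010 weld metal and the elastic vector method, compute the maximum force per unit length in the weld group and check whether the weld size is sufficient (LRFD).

E90XX → F_EXX = 90 ksi.
Total weld length L_w = 15 in. Treat welds as unit-width lines.
Polar moment about centroid: J = 2[d³/12 + d(b/2)²] = 2[7.5³/12 + 7.5×3.75²] = 281.2 in³.
Direct shear f_v = P/L_w = 28.5 / 15 = 1.9 kip/in (vertical).
Torsion M = P·e = 28.5 × 9 = 256.5 kip·in.
Critical point at (x, y) = (3.75, 3.75) from centroid. f_tx = M·y/J = 3.42 kip/in; f_ty = M·x/J = 3.42 kip/in.
Resultant f_max = √[f_tx² + (f_v + f_ty)²] = √[3.42² + (1.9 + 3.42)²] = 6.324 kip/in.
Capacity per unit length: φr_n = 0.75 × 0.6 × 90 × (0.707 × 0.25) = 7.158 kip/in.
6.324 ≤ 7.158 → adequate.

f_max ≈ 6.32 kip/in; adequate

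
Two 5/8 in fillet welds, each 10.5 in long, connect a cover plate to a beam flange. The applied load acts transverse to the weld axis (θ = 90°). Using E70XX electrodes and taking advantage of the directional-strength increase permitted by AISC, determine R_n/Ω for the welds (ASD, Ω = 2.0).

E70XX → F_EXX = 70 ksi.
t_e = 0.707 × 0.625 = 0.4419 in; A_we = 0.4419 × 21 = 9.279 in².
Directional factor: 1.0 + 0.5 sin^1.5(90°) = 1.5.
F_nw = 0.6 × 70 × 1.5 = 63 ksi.
R_n/Ω = (63 × 9.279) / 2.0 = 292.3 kips.

R_n/Ω ≈ 292 kips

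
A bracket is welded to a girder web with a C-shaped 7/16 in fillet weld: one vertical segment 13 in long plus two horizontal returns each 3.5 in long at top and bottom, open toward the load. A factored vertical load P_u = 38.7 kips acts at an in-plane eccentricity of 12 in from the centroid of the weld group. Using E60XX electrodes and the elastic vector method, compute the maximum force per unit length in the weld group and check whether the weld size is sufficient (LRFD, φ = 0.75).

f_max ≈ 7.6 kip/in; adequate

E60XX → F_EXX = 60 ksi.
Total weld length L_w = 20 in. Treat welds as unit-width lines.
Centroid: x̄ = 2×3.5×1.75 / 20 = 0.6125 in from the vertical weld.
Polar moment about centroid: J = I_x + I_y = [13³/12 + 2×3.5×6.5²] + [13×0.6125² + 2(3.5³/12 + 3.5×1.137²)] = 499.9 in³.
Direct shear f_v = P/L_w = 38.7 / 20 = 1.935 kip/in (vertical).
Torsion M = P·e = 38.7 × 12 = 464.4 kip·in.
Critical point at (x, y) = (2.888, 6.5) from centroid. f_tx = M·y/J = 6.038 kip/in; f_ty = M·x/J = 2.682 kip/in.
Resultant f_max = √[f_tx² + (f_v + f_ty)²] = √[6.038² + (1.935 + 2.682)²] = 7.601 kip/in.
Capacity per unit length: φr_n = 0.75 × 0.6 × 60 × (0.707 × 0.4375) = 8.351 kip/in.
7.601 ≤ 8.351 → adequate.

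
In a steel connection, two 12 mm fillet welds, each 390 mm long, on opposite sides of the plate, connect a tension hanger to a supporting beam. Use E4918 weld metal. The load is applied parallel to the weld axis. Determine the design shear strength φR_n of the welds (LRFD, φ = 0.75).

E49XX → F_EXX = 490 MPa.
Effective throat t_e = 0.707 × 12 = 8.484 mm.
Total length L = 780 mm; A_we = 8.484 × 780 = 6618 mm².
F_nw = 0.6 F_EXX = 0.6 × 490 = 294 MPa.
φR_n = 0.75 × 294 × 6618 × 10⁻³ = 1459 kN.

φR_n ≈ 1460 kN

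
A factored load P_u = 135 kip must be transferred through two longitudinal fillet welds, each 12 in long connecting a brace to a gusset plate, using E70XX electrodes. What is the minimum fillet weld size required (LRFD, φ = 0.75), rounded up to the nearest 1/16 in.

w = 5/16 in

E70XX → F_EXX = 70 ksi.
Total weld length L = 24 in.
Required throat t_e = P_u / (φ × 0.6 F_EXX × L) = 135 / (0.75 × 0.6 × 70 × 24) = 0.1786 in.
Required leg w = t_e / 0.707 = 0.2526 in → use 5/16 in.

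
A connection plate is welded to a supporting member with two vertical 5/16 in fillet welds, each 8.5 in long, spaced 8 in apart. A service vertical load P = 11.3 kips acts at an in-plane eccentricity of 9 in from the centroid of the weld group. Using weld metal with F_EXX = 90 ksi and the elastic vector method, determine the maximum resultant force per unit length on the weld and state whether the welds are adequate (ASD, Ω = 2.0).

Total weld length L_w = 17 in. Treat welds as unit-width lines.
Polar moment about centroid: J = 2[d³/12 + d(b/2)²] = 2[8.5³/12 + 8.5×4²] = 374.4 in³.
Direct shear f_v = P/L_w = 11.3 / 17 = 0.6647 kip/in (vertical).
Torsion M = P·e = 11.3 × 9 = 101.7 kip·in.
Critical point at (x, y) = (4, 4.25) from centroid. f_tx = M·y/J = 1.155 kip/in; f_ty = M·x/J = 1.087 kip/in.
Resultant f_max = √[f_tx² + (f_v + f_ty)²] = √[1.155² + (0.6647 + 1.087)²] = 2.098 kip/in.
Capacity per unit length: r_n/Ω = (1/2.0) × 0.6 × 90 × (0.707 × 0.3125) = 5.965 kip/in.
2.098 ≤ 5.965 → adequate.

f_max ≈ 2.1 kip/in; adequate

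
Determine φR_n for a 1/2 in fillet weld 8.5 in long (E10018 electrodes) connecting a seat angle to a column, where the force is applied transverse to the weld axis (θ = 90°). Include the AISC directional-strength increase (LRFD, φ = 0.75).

E100XX → F_EXX = 100 ksi.
t_e = 0.707 × 0.5 = 0.3535 in; A_we = 0.3535 × 8.5 = 3.005 in².
Directional factor: 1.0 + 0.5 sin^1.5(90°) = 1.5.
F_nw = 0.6 × 100 × 1.5 = 90 ksi.
φR_n = 0.75 × 90 × 3.005 = 202.8 kips.

φR_n ≈ 203 kips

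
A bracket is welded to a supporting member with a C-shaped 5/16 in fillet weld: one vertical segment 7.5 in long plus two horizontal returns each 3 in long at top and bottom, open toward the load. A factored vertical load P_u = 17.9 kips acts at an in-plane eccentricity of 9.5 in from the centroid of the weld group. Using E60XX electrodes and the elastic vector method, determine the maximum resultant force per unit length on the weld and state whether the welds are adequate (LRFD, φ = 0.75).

f_max ≈ 6.51 kip/in; NOT adequate

E60XX → F_EXX = 60 ksi.
Total weld length L_w = 13.5 in. Treat welds as unit-width lines.
Centroid: x̄ = 2×3×1.5 / 13.5 = 0.6667 in from the vertical weld.
Polar moment about centroid: J = I_x + I_y = [7.5³/12 + 2×3×3.75²] + [7.5×0.6667² + 2(3³/12 + 3×0.8333²)] = 131.5 in³.
Direct shear f_v = P/L_w = 17.9 / 13.5 = 1.326 kip/in (vertical).
Torsion M = P·e = 17.9 × 9.5 = 170.05 kip·in.
Critical point at (x, y) = (2.333, 3.75) from centroid. f_tx = M·y/J = 4.848 kip/in; f_ty = M·x/J = 3.017 kip/in.
Resultant f_max = √[f_tx² + (f_v + f_ty)²] = √[4.848² + (1.326 + 3.017)²] = 6.509 kip/in.
Capacity per unit length: φr_n = 0.75 × 0.6 × 60 × (0.707 × 0.3125) = 5.965 kip/in.
6.509 > 5.965 → NOT adequate.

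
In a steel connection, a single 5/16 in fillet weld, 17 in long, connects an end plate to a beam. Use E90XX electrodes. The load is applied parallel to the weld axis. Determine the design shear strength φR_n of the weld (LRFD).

φR_n ≈ 152 kip

E90XX → F_EXX = 90 ksi.
Effective throat t_e = 0.707 × 0.3125 = 0.2209 in.
Total length L = 17 in; A_we = 0.2209 × 17 = 3.756 in².
F_nw = 0.6 F_EXX = 0.6 × 90 = 54 ksi.
φR_n = 0.75 × 54 × 3.756 = 152.1 kip.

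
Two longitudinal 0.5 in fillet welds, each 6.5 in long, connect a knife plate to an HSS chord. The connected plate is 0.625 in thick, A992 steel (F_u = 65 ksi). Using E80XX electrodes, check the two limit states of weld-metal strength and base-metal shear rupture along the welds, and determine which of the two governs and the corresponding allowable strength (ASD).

E80XX → F_EXX = 80 ksi.
t_e = 0.707 × 0.5 = 0.3535 in; L = 13 in.
Weld metal: R_n/Ω = (1/2.0) × 0.6 × 80 × 0.3535 × 13 = 110.3 kips.
Base metal (shear rupture): R_n/Ω = (1/2.0) × 0.6 × 65 × 0.625 × 13 = 158.4 kips.
Governing: weld metal.

R_n/Ω ≈ 110 kips (weld metal governs)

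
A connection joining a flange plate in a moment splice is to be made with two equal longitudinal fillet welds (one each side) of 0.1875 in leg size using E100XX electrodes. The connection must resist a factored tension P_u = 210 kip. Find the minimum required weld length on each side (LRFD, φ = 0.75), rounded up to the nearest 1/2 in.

L = 18 in on each side

E100XX → F_EXX = 100 ksi.
Throat t_e = 0.707 × 0.1875 = 0.1326 in.
φr_n = 0.75 × 0.6 × 100 × 0.1326 = 5.965 kip/in.
L_req = P_u / φr_n = 210 / 5.965 = 35.2 in total.
Per side: 35.2 / 2 = 17.6 in.
Round up → use L = 18 in on each side.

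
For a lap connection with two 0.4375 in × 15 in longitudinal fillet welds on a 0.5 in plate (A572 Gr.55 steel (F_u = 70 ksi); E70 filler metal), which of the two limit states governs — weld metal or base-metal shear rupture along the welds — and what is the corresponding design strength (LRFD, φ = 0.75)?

φR_n ≈ 292 kip (weld metal governs)

E70XX → F_EXX = 70 ksi.
t_e = 0.707 × 0.4375 = 0.3093 in; L = 30 in.
Weld metal: φR_n = 0.75 × 0.6 × 70 × 0.3093 × 30 = 292.3 kip.
Base metal (shear rupture): φR_n = 0.75 × 0.6 × 70 × 0.5 × 30 = 472.5 kip.
Governing: weld metal.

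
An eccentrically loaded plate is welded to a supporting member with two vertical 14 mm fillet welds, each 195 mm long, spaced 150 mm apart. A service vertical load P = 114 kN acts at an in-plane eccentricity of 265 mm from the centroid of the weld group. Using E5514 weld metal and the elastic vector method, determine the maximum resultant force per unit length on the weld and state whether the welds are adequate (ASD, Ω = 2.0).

E55XX → F_EXX = 550 MPa.
Total weld length L_w = 390 mm. Treat welds as unit-width lines.
Polar moment about centroid: J = 2[d³/12 + d(b/2)²] = 2[195³/12 + 195×75²] = 3430000 mm³.
Direct shear f_v = P/L_w = 114×10³ / 390 = 292.3 N/mm (vertical).
Torsion M = P·e = 114×10³ × 265 = 30210000 N·mm.
Critical point at (x, y) = (75, 97.5) from centroid. f_tx = M·y/J = 858.8 N/mm; f_ty = M·x/J = 660.7 N/mm.
Resultant f_max = √[f_tx² + (f_v + f_ty)²] = √[858.8² + (292.3 + 660.7)²] = 1283 N/mm.
Capacity per unit length: r_n/Ω = (1/2.0) × 0.6 × 550 × (0.707 × 14) = 1633 N/mm.
1283 ≤ 1633 → adequate.

f_max ≈ 1280 N/mm; adequate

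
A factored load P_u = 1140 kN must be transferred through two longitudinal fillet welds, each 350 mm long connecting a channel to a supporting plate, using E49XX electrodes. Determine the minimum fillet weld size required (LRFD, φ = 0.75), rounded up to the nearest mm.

E49XX → F_EXX = 490 MPa.
Total weld length L = 700 mm.
Required throat t_e = P_u / (φ × 0.6 F_EXX × L) = 1140 / (0.75 × 0.6 × 490 × 700 × 10⁻³) = 7.386 mm.
Required leg w = t_e / 0.707 = 10.45 mm → use 11 mm.

w = 11 mm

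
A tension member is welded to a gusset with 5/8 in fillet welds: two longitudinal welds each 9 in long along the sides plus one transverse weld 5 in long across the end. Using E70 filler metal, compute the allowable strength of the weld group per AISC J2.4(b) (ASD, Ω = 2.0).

E70XX → F_EXX = 70 ksi.
t_e = 0.707 × 0.625 = 0.4419 in.
R_nwl = 0.6 × 70 × 0.4419 × 18 = 334.1 kip (longitudinal, 2 welds).
R_nwt = 0.6 × 70 × 0.4419 × 5 = 92.79 kip (transverse, base value).
(i) R_nwl + R_nwt = 426.9 kip; (ii) 0.85 R_nwl + 1.5 R_nwt = 423.1 kip.
R_n = max = 426.9 kip [governs: (i)]; R_n/Ω = 213.4 kip.

R_n/Ω ≈ 213 kip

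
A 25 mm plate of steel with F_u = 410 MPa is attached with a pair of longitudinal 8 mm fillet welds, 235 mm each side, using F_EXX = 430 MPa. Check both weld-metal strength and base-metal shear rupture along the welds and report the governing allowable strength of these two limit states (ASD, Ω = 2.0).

t_e = 0.707 × 8 = 5.656 mm; L = 470 mm.
Weld metal: R_n/Ω = (1/2.0) × 0.6 × 430 × 5.656 × 470 × 10⁻³ = 342.9 kN.
Base metal (shear rupture): R_n/Ω = (1/2.0) × 0.6 × 410 × 25 × 470 × 10⁻³ = 1445 kN.
Governing: weld metal.

R_n/Ω ≈ 343 kN (weld metal governs)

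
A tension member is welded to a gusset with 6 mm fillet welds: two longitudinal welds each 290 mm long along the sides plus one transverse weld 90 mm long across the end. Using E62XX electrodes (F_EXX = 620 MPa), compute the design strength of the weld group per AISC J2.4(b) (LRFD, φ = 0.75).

t_e = 0.707 × 6 = 4.242 mm.
R_nwl = 0.6 × 620 × 4.242 × 580 × 10⁻³ = 915.3 kN (longitudinal, 2 welds).
R_nwt = 0.6 × 620 × 4.242 × 90 × 10⁻³ = 142 kN (transverse, base value).
(i) R_nwl + R_nwt = 1057 kN; (ii) 0.85 R_nwl + 1.5 R_nwt = 991 kN.
R_n = max = 1057 kN [governs: (i)]; φR_n = 793 kN.

φR_n ≈ 793 kN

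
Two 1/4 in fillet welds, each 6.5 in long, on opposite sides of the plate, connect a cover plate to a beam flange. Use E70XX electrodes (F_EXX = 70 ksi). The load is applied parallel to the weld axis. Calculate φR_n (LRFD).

Effective throat t_e = 0.707 × 0.25 = 0.1767 in.
Total length L = 13 in; A_we = 0.1767 × 13 = 2.298 in².
F_nw = 0.6 F_EXX = 0.6 × 70 = 42 ksi.
φR_n = 0.75 × 42 × 2.298 = 72.38 kips.

φR_n ≈ 72.4 kips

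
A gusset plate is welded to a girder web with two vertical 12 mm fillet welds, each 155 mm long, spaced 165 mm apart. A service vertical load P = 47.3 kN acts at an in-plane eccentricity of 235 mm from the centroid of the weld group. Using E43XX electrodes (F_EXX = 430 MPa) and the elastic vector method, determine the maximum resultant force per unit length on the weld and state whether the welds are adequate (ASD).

f_max ≈ 581 N/mm; adequate

Total weld length L_w = 310 mm. Treat welds as unit-width lines.
Polar moment about centroid: J = 2[d³/12 + d(b/2)²] = 2[155³/12 + 155×82.5²] = 2731000 mm³.
Direct shear f_v = P/L_w = 47.3×10³ / 310 = 152.6 N/mm (vertical).
Torsion M = P·e = 47.3×10³ × 235 = 11116000 N·mm.
Critical point at (x, y) = (82.5, 77.5) from centroid. f_tx = M·y/J = 315.5 N/mm; f_ty = M·x/J = 335.8 N/mm.
Resultant f_max = √[f_tx² + (f_v + f_ty)²] = √[315.5² + (152.6 + 335.8)²] = 581.4 N/mm.
Capacity per unit length: r_n/Ω = (1/2.0) × 0.6 × 430 × (0.707 × 12) = 1094 N/mm.
581.4 ≤ 1094 → adequate.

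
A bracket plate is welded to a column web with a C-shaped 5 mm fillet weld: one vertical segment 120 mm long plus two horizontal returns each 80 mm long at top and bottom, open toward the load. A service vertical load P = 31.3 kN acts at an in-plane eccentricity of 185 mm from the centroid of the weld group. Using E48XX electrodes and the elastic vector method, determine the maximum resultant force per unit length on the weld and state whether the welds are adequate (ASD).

f_max ≈ 607 N/mm; NOT adequate

E48XX → F_EXX = 480 MPa.
Total weld length L_w = 280 mm. Treat welds as unit-width lines.
Centroid: x̄ = 2×80×40 / 280 = 22.86 mm from the vertical weld.
Polar moment about centroid: J = I_x + I_y = [120³/12 + 2×80×60²] + [120×22.86² + 2(80³/12 + 80×17.14²)] = 915000 mm³.
Direct shear f_v = P/L_w = 31.3×10³ / 280 = 111.8 N/mm (vertical).
Torsion M = P·e = 31.3×10³ × 185 = 5790500 N·mm.
Critical point at (x, y) = (57.14, 60) from centroid. f_tx = M·y/J = 379.7 N/mm; f_ty = M·x/J = 361.6 N/mm.
Resultant f_max = √[f_tx² + (f_v + f_ty)²] = √[379.7² + (111.8 + 361.6)²] = 606.8 N/mm.
Capacity per unit length: r_n/Ω = (1/2.0) × 0.6 × 480 × (0.707 × 5) = 509 N/mm.
606.8 > 509 → NOT adequate.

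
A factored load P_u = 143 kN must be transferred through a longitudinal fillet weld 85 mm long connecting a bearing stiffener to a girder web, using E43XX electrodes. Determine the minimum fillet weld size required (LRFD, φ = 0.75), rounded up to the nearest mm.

E43XX → F_EXX = 430 MPa.
Total weld length L = 85 mm.
Required throat t_e = P_u / (φ × 0.6 F_EXX × L) = 143 / (0.75 × 0.6 × 430 × 85 × 10⁻³) = 8.694 mm.
Required leg w = t_e / 0.707 = 12.3 mm → use 13 mm.

w = 13 mm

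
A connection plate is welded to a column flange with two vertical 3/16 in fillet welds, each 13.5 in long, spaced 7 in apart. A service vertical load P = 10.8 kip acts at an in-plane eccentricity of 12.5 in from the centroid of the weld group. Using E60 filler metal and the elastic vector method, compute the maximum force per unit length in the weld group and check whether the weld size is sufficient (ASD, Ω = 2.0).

f_max ≈ 1.61 kip/in; adequate

E60XX → F_EXX = 60 ksi.
Total weld length L_w = 27 in. Treat welds as unit-width lines.
Polar moment about centroid: J = 2[d³/12 + d(b/2)²] = 2[13.5³/12 + 13.5×3.5²] = 740.8 in³.
Direct shear f_v = P/L_w = 10.8 / 27 = 0.4 kip/in (vertical).
Torsion M = P·e = 10.8 × 12.5 = 135 kip·in.
Critical point at (x, y) = (3.5, 6.75) from centroid. f_tx = M·y/J = 1.23 kip/in; f_ty = M·x/J = 0.6378 kip/in.
Resultant f_max = √[f_tx² + (f_v + f_ty)²] = √[1.23² + (0.4 + 0.6378)²] = 1.609 kip/in.
Capacity per unit length: r_n/Ω = (1/2.0) × 0.6 × 60 × (0.707 × 0.1875) = 2.386 kip/in.
1.609 ≤ 2.386 → adequate.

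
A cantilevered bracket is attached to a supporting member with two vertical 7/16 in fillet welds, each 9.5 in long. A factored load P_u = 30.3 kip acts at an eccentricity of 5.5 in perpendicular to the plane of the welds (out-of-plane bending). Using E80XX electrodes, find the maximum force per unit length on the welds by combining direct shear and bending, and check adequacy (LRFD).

f_max ≈ 5.76 kip/in; adequate

E80XX → F_EXX = 80 ksi.
L_w = 2 × 9.5 = 19 in; section modulus (unit throat) S = 2 × L²/6 = 30.08 in².
Direct shear f_v = P/L_w = 30.3/19 = 1.595 kip/in.
Moment M = P × e = 30.3 × 5.5 = 166.65 kip·in; bending f_b = M/S = 5.54 kip/in.
f_max = √(f_v² + f_b²) = √(1.595² + 5.54²) = 5.765 kip/in.
φr_n = 0.75 × 0.6 × 80 × (0.707 × 0.4375) = 11.14 kip/in → adequate.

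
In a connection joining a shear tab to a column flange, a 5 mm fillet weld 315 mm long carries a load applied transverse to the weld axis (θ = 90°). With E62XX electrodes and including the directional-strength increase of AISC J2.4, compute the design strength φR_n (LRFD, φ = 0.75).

φR_n ≈ 466 kN

E62XX → F_EXX = 620 MPa.
t_e = 0.707 × 5 = 3.535 mm; A_we = 3.535 × 315 = 1114 mm².
Directional factor: 1.0 + 0.5 sin^1.5(90°) = 1.5.
F_nw = 0.6 × 620 × 1.5 = 558 MPa.
φR_n = 0.75 × 558 × 1114 × 10⁻³ = 466 kN.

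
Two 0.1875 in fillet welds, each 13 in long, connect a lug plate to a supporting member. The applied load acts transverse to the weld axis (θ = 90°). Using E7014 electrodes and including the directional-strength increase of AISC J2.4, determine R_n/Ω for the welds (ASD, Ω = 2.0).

R_n/Ω ≈ 109 kip

E70XX → F_EXX = 70 ksi.
t_e = 0.707 × 0.1875 = 0.1326 in; A_we = 0.1326 × 26 = 3.447 in².
Directional factor: 1.0 + 0.5 sin^1.5(90°) = 1.5.
F_nw = 0.6 × 70 × 1.5 = 63 ksi.
R_n/Ω = (63 × 3.447) / 2.0 = 108.6 kip.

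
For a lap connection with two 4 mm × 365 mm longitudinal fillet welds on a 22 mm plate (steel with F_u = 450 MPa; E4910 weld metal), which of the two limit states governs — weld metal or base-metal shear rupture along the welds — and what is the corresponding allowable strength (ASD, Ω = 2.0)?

E49XX → F_EXX = 490 MPa.
t_e = 0.707 × 4 = 2.828 mm; L = 730 mm.
Weld metal: R_n/Ω = (1/2.0) × 0.6 × 490 × 2.828 × 730 × 10⁻³ = 303.5 kN.
Base metal (shear rupture): R_n/Ω = (1/2.0) × 0.6 × 450 × 22 × 730 × 10⁻³ = 2168 kN.
Governing: weld metal.

R_n/Ω ≈ 303 kN (weld metal governs)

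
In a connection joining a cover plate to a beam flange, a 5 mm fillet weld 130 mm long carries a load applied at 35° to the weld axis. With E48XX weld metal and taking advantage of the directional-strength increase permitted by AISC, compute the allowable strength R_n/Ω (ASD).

E48XX → F_EXX = 480 MPa.
t_e = 0.707 × 5 = 3.535 mm; A_we = 3.535 × 130 = 459.5 mm².
Directional factor: 1.0 + 0.5 sin^1.5(35°) = 1.217.
F_nw = 0.6 × 480 × 1.217 = 350.6 MPa.
R_n/Ω = (350.6 × 459.5) / 2.0 × 10⁻³ = 80.55 kN.

R_n/Ω ≈ 80.5 kN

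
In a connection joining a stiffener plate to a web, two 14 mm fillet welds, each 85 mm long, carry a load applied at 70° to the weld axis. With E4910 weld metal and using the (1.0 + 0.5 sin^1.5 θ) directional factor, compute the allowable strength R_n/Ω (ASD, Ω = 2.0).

R_n/Ω ≈ 360 kN

E49XX → F_EXX = 490 MPa.
t_e = 0.707 × 14 = 9.898 mm; A_we = 9.898 × 170 = 1683 mm².
Directional factor: 1.0 + 0.5 sin^1.5(70°) = 1.455.
F_nw = 0.6 × 490 × 1.455 = 427.9 MPa.
R_n/Ω = (427.9 × 1683) / 2.0 × 10⁻³ = 360 kN.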